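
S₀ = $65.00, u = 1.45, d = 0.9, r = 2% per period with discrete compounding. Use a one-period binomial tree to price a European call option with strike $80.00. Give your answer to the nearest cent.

Risk-neutral probability p = (1 + 0.02 − 0.9)/(1.45 − 0.9) = 0.1200/0.5500 = 0.2182
Terminal stock prices: S_u = 94.25, S_d = 58.5
Terminal payoffs (S − K): max(14.25, 0) = 14.25, max(-21.5, 0) = 0
Node 0 (S = 65): V_0 = 1/1.02·[0.2182·14.2500 + 0.7818·0.0000] = 3.0481

$3.05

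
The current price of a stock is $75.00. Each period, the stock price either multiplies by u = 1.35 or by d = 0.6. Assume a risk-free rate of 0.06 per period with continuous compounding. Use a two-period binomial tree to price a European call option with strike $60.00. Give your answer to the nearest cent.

Risk-neutral probability p = (e^0.06 − 0.6)/(1.35 − 0.6) = 0.4618/0.7500 = 0.6158
Terminal stock prices: S_uu = 136.7, S_ud = 60.75, S_dd = 27
Terminal payoffs (S − K): max(76.69, 0) = 76.69, max(0.75, 0) = 0.75, max(-33, 0) = 0
Node u (S = 101.2): V_u = e^(−0.06)·[0.6158·76.6875 + 0.3842·0.7500] = 44.7441
Node d (S = 45): V_d = e^(−0.06)·[0.6158·0.7500 + 0.3842·0.0000] = 0.4349
Node 0 (S = 75): V_0 = e^(−0.06)·[0.6158·44.7441 + 0.3842·0.4349] = 26.1055

$26.11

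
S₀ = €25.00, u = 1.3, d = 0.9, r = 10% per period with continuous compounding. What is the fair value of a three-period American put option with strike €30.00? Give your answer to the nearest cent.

Risk-neutral probability p = (e^0.1 − 0.9)/(1.3 − 0.9) = 0.2052/0.4000 = 0.5129
Terminal stock prices: S_uuu = 54.93, S_uud = 38.03, S_udd = 26.33, S_ddd = 18.23
Terminal payoffs (K − S): max(-24.93, 0) = 0, max(-8.025, 0) = 0, max(3.675, 0) = 3.675, max(11.77, 0) = 11.77
Node uu (S = 42.25): continuation = e^(−0.1)·[0.5129·0.0000 + 0.4871·0.0000] = 0.0000; exercise value = 0.0000 ≤ continuation, so V_uu = 0.0000
Node ud (S = 29.25): continuation = e^(−0.1)·[0.5129·0.0000 + 0.4871·3.6750] = 1.6197; exercise value = 0.7500 ≤ continuation, so V_ud = 1.6197
Node dd (S = 20.25): continuation = e^(−0.1)·[0.5129·3.6750 + 0.4871·11.7750] = 6.8951; exercise value = 9.7500 > continuation, so V_dd = 9.7500 (exercise)
Node u (S = 32.5): continuation = e^(−0.1)·[0.5129·0.0000 + 0.4871·1.6197] = 0.7138; exercise value = 0.0000 ≤ continuation, so V_u = 0.7138
Node d (S = 22.5): continuation = e^(−0.1)·[0.5129·1.6197 + 0.4871·9.7500] = 5.0487; exercise value = 7.5000 > continuation, so V_d = 7.5000 (exercise)
Node 0 (S = 25): continuation = e^(−0.1)·[0.5129·0.7138 + 0.4871·7.5000] = 3.6367; exercise value = 5.0000 > continuation, so V_0 = 5.0000 (exercise)

€5.00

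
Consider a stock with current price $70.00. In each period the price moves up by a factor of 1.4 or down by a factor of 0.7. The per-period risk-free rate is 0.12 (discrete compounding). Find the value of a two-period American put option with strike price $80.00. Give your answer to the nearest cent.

$13.25

Risk-neutral probability p = (1 + 0.12 − 0.7)/(1.4 − 0.7) = 0.4200/0.7000 = 0.6000
Terminal stock prices: S_uu = 137.2, S_ud = 68.6, S_dd = 34.3
Terminal payoffs (K − S): max(-57.2, 0) = 0, max(11.4, 0) = 11.4, max(45.7, 0) = 45.7
Node u (S = 98): continuation = 1/1.12·[0.6000·0.0000 + 0.4000·11.4000] = 4.0714; exercise value = 0.0000 ≤ continuation, so V_u = 4.0714
Node d (S = 49): continuation = 1/1.12·[0.6000·11.4000 + 0.4000·45.7000] = 22.4286; exercise value = 31.0000 > continuation, so V_d = 31.0000 (exercise)
Node 0 (S = 70): continuation = 1/1.12·[0.6000·4.0714 + 0.4000·31.0000] = 13.2526; exercise value = 10.0000 ≤ continuation, so V_0 = 13.2526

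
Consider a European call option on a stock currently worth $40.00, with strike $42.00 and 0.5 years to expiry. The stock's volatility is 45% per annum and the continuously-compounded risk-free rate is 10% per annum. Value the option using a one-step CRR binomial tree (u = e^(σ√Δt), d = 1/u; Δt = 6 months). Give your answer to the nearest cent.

$6.18

CRR parameters: u = e^(σ√Δt) = e^(0.45·√0.5) = 1.3746, d = 1/u = 0.7275
Per-period rate: rΔt = 0.1·0.5 = 0.05, so R = e^0.05 = 1.0513
Risk-neutral probability p = (e^0.05 − 0.7275)/(1.3746 − 0.7275) = 0.3238/0.6472 = 0.5003
Terminal stock prices: S_u = 54.99, S_d = 29.1
Terminal payoffs (S − K): max(12.99, 0) = 12.99, max(-12.9, 0) = 0
Node 0 (S = 40): V_0 = e^(−0.05)·[0.5003·12.9859 + 0.4997·0.0000] = 6.1805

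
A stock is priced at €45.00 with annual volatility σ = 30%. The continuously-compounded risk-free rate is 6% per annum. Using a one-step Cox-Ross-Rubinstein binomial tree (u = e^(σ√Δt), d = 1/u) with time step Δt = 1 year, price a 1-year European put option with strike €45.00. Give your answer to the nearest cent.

€5.19

CRR parameters: u = e^(σ√Δt) = e^(0.3·√1) = 1.3499, d = 1/u = 0.7408
Per-period rate: rΔt = 0.06·1 = 0.06, so R = e^0.06 = 1.0618
Risk-neutral probability p = (e^0.06 − 0.7408)/(1.3499 − 0.7408) = 0.3210/0.6090 = 0.5271
Terminal stock prices: S_u = 60.74, S_d = 33.34
Terminal payoffs (K − S): max(-15.74, 0) = 0, max(11.66, 0) = 11.66
Node 0 (S = 45): V_0 = e^(−0.06)·[0.5271·0.0000 + 0.4729·11.6632] = 5.1944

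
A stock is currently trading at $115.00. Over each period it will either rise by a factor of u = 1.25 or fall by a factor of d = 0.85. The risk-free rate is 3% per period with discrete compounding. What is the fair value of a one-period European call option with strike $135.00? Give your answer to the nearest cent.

$3.82

Risk-neutral probability p = (1 + 0.03 − 0.85)/(1.25 − 0.85) = 0.1800/0.4000 = 0.4500
Terminal stock prices: S_u = 143.8, S_d = 97.75
Terminal payoffs (S − K): max(8.75, 0) = 8.75, max(-37.25, 0) = 0
Node 0 (S = 115): V_0 = 1/1.03·[0.4500·8.7500 + 0.5500·0.0000] = 3.8228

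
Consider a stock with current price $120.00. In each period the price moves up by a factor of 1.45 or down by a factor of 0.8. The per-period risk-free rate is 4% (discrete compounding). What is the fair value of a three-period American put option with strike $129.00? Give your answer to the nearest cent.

$23.81

Risk-neutral probability p = (1 + 0.04 − 0.8)/(1.45 − 0.8) = 0.2400/0.6500 = 0.3692
Terminal stock prices: S_uuu = 365.8, S_uud = 201.8, S_udd = 111.4, S_ddd = 61.44
Terminal payoffs (K − S): max(-236.8, 0) = 0, max(-72.84, 0) = 0, max(17.64, 0) = 17.64, max(67.56, 0) = 67.56
Node uu (S = 252.3): continuation = 1/1.04·[0.3692·0.0000 + 0.6308·0.0000] = 0.0000; exercise value = 0.0000 ≤ continuation, so V_uu = 0.0000
Node ud (S = 139.2): continuation = 1/1.04·[0.3692·0.0000 + 0.6308·17.6400] = 10.6988; exercise value = 0.0000 ≤ continuation, so V_ud = 10.6988
Node dd (S = 76.8): continuation = 1/1.04·[0.3692·17.6400 + 0.6308·67.5600] = 47.2385; exercise value = 52.2000 > continuation, so V_dd = 52.2000 (exercise)
Node u (S = 174): continuation = 1/1.04·[0.3692·0.0000 + 0.6308·10.6988] = 6.4889; exercise value = 0.0000 ≤ continuation, so V_u = 6.4889
Node d (S = 96): continuation = 1/1.04·[0.3692·10.6988 + 0.6308·52.2000] = 35.4582; exercise value = 33.0000 ≤ continuation, so V_d = 35.4582
Node 0 (S = 120): continuation = 1/1.04·[0.3692·6.4889 + 0.6308·35.4582] = 23.8094; exercise value = 9.0000 ≤ continuation, so V_0 = 23.8094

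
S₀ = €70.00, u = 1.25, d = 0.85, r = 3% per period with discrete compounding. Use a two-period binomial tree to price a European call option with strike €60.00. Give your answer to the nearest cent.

Risk-neutral probability p = (1 + 0.03 − 0.85)/(1.25 − 0.85) = 0.1800/0.4000 = 0.4500
Terminal stock prices: S_uu = 109.4, S_ud = 74.38, S_dd = 50.57
Terminal payoffs (S − K): max(49.38, 0) = 49.38, max(14.38, 0) = 14.38, max(-9.425, 0) = 0
Node u (S = 87.5): V_u = 1/1.03·[0.4500·49.3750 + 0.5500·14.3750] = 29.2476
Node d (S = 59.5): V_d = 1/1.03·[0.4500·14.3750 + 0.5500·0.0000] = 6.2803
Node 0 (S = 70): V_0 = 1/1.03·[0.4500·29.2476 + 0.5500·6.2803] = 16.1316

€16.13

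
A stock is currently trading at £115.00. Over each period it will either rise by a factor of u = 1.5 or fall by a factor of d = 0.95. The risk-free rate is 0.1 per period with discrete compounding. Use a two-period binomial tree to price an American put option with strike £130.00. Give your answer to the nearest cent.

£15.00

Risk-neutral probability p = (1 + 0.1 − 0.95)/(1.5 − 0.95) = 0.1500/0.5500 = 0.2727
Terminal stock prices: S_uu = 258.8, S_ud = 163.9, S_dd = 103.8
Terminal payoffs (K − S): max(-128.8, 0) = 0, max(-33.88, 0) = 0, max(26.21, 0) = 26.21
Node u (S = 172.5): continuation = 1/1.1·[0.2727·0.0000 + 0.7273·0.0000] = 0.0000; exercise value = 0.0000 ≤ continuation, so V_u = 0.0000
Node d (S = 109.2): continuation = 1/1.1·[0.2727·0.0000 + 0.7273·26.2125] = 17.3306; exercise value = 20.7500 > continuation, so V_d = 20.7500 (exercise)
Node 0 (S = 115): continuation = 1/1.1·[0.2727·0.0000 + 0.7273·20.7500] = 13.7190; exercise value = 15.0000 > continuation, so V_0 = 15.0000 (exercise)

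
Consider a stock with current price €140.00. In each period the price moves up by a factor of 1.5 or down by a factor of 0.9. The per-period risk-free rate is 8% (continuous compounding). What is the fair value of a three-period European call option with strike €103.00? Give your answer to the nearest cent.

Risk-neutral probability p = (e^0.08 − 0.9)/(1.5 − 0.9) = 0.1833/0.6000 = 0.3055
Terminal stock prices: S_uuu = 472.5, S_uud = 283.5, S_udd = 170.1, S_ddd = 102.1
Terminal payoffs (S − K): max(369.5, 0) = 369.5, max(180.5, 0) = 180.5, max(67.1, 0) = 67.1, max(-0.94, 0) = 0
Node uu (S = 315): V_uu = e^(−0.08)·[0.3055·369.5000 + 0.6945·180.5000] = 219.9190
Node ud (S = 189): V_ud = e^(−0.08)·[0.3055·180.5000 + 0.6945·67.1000] = 93.9190
Node dd (S = 113.4): V_dd = e^(−0.08)·[0.3055·67.1000 + 0.6945·0.0000] = 18.9217
Node u (S = 210): V_u = e^(−0.08)·[0.3055·219.9190 + 0.6945·93.9190] = 122.2292
Node d (S = 126): V_d = e^(−0.08)·[0.3055·93.9190 + 0.6945·18.9217] = 38.6156
Node 0 (S = 140): V_0 = e^(−0.08)·[0.3055·122.2292 + 0.6945·38.6156] = 59.2250

€59.23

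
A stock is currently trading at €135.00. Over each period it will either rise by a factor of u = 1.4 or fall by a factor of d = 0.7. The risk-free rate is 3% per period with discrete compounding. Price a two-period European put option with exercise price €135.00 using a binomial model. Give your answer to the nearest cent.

Risk-neutral probability p = (1 + 0.03 − 0.7)/(1.4 − 0.7) = 0.3300/0.7000 = 0.4714
Terminal stock prices: S_uu = 264.6, S_ud = 132.3, S_dd = 66.15
Terminal payoffs (K − S): max(-129.6, 0) = 0, max(2.7, 0) = 2.7, max(68.85, 0) = 68.85
Node u (S = 189): V_u = 1/1.03·[0.4714·0.0000 + 0.5286·2.7000] = 1.3856
Node d (S = 94.5): V_d = 1/1.03·[0.4714·2.7000 + 0.5286·68.8500] = 36.5680
Node 0 (S = 135): V_0 = 1/1.03·[0.4714·1.3856 + 0.5286·36.5680] = 19.4000

€19.40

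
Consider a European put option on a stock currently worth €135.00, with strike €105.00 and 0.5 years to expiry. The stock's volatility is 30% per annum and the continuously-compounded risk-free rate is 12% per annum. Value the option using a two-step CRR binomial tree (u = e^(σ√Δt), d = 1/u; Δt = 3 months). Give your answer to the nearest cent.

€0.89

CRR parameters: u = e^(σ√Δt) = e^(0.3·√0.25) = 1.1618, d = 1/u = 0.8607
Per-period rate: rΔt = 0.12·0.25 = 0.03, so R = e^0.03 = 1.0305
Risk-neutral probability p = (e^0.03 − 0.8607)/(1.1618 − 0.8607) = 0.1697/0.3011 = 0.5637
Terminal stock prices: S_uu = 182.2, S_ud = 135, S_dd = 100
Terminal payoffs (K − S): max(-77.23, 0) = 0, max(-30, 0) = 0, max(4.99, 0) = 4.99
Node u (S = 156.8): V_u = e^(−0.03)·[0.5637·0.0000 + 0.4363·0.0000] = 0.0000
Node d (S = 116.2): V_d = e^(−0.03)·[0.5637·0.0000 + 0.4363·4.9895] = 2.1126
Node 0 (S = 135): V_0 = e^(−0.03)·[0.5637·0.0000 + 0.4363·2.1126] = 0.8945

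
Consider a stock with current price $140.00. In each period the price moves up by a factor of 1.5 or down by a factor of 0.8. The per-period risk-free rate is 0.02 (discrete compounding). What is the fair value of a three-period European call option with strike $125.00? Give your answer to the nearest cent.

$38.41

Risk-neutral probability p = (1 + 0.02 − 0.8)/(1.5 − 0.8) = 0.2200/0.7000 = 0.3143
Terminal stock prices: S_uuu = 472.5, S_uud = 252, S_udd = 134.4, S_ddd = 71.68
Terminal payoffs (S − K): max(347.5, 0) = 347.5, max(127, 0) = 127, max(9.4, 0) = 9.4, max(-53.32, 0) = 0
Node uu (S = 315): V_uu = 1/1.02·[0.3143·347.5000 + 0.6857·127.0000] = 192.4510
Node ud (S = 168): V_ud = 1/1.02·[0.3143·127.0000 + 0.6857·9.4000] = 45.4510
Node dd (S = 89.6): V_dd = 1/1.02·[0.3143·9.4000 + 0.6857·0.0000] = 2.8964
Node u (S = 210): V_u = 1/1.02·[0.3143·192.4510 + 0.6857·45.4510] = 89.8539
Node d (S = 112): V_d = 1/1.02·[0.3143·45.4510 + 0.6857·2.8964] = 15.9516
Node 0 (S = 140): V_0 = 1/1.02·[0.3143·89.8539 + 0.6857·15.9516] = 38.4099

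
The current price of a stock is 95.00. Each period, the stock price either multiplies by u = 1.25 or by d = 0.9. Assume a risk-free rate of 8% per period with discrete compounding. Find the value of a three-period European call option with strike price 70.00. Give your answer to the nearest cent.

Risk-neutral probability p = (1 + 0.08 − 0.9)/(1.25 − 0.9) = 0.1800/0.3500 = 0.5143
Terminal stock prices: S_uuu = 185.5, S_uud = 133.6, S_udd = 96.19, S_ddd = 69.26
Terminal payoffs (S − K): max(115.5, 0) = 115.5, max(63.59, 0) = 63.59, max(26.19, 0) = 26.19, max(-0.745, 0) = 0
Node uu (S = 148.4): V_uu = 1/1.08·[0.5143·115.5469 + 0.4857·63.5938] = 83.6227
Node ud (S = 106.9): V_ud = 1/1.08·[0.5143·63.5938 + 0.4857·26.1875] = 42.0602
Node dd (S = 76.95): V_dd = 1/1.08·[0.5143·26.1875 + 0.4857·0.0000] = 12.4702
Node u (S = 118.8): V_u = 1/1.08·[0.5143·83.6227 + 0.4857·42.0602] = 58.7363
Node d (S = 85.5): V_d = 1/1.08·[0.5143·42.0602 + 0.4857·12.4702] = 25.6370
Node 0 (S = 95): V_0 = 1/1.08·[0.5143·58.7363 + 0.4857·25.6370] = 39.4995

39.50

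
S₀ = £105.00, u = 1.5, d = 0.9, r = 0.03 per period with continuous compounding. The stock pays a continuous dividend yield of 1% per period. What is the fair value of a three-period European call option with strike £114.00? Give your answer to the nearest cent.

Per-period risk-free factor R = e^0.03 = 1.0305; dividend-adjusted growth = e^(0.03−0.01) = 1.0202.
Risk-neutral probability p = (1.0202 − 0.9)/(1.5 − 0.9) = 0.1202/0.6000 = 0.2003
Terminal stock prices: S_uuu = 354.4, S_uud = 212.6, S_udd = 127.6, S_ddd = 76.55
Terminal payoffs (S − K): max(240.4, 0) = 240.4, max(98.62, 0) = 98.62, max(13.58, 0) = 13.58, max(-37.45, 0) = 0
Node uu (S = 236.2): V_uu = e^(−0.03)·[0.2003·240.3750 + 0.7997·98.6250] = 123.2685
Node ud (S = 141.8): V_ud = e^(−0.03)·[0.2003·98.6250 + 0.7997·13.5750] = 29.7088
Node dd (S = 85.05): V_dd = e^(−0.03)·[0.2003·13.5750 + 0.7997·0.0000] = 2.6392
Node u (S = 157.5): V_u = e^(−0.03)·[0.2003·123.2685 + 0.7997·29.7088] = 47.0201
Node d (S = 94.5): V_d = e^(−0.03)·[0.2003·29.7088 + 0.7997·2.6392] = 7.8239
Node 0 (S = 105): V_0 = e^(−0.03)·[0.2003·47.0201 + 0.7997·7.8239] = 15.2130

£15.21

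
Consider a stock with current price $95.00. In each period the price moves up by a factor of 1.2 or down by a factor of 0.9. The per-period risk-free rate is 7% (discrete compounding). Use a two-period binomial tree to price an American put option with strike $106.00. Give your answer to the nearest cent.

$11.00

Risk-neutral probability p = (1 + 0.07 − 0.9)/(1.2 − 0.9) = 0.1700/0.3000 = 0.5667
Terminal stock prices: S_uu = 136.8, S_ud = 102.6, S_dd = 76.95
Terminal payoffs (K − S): max(-30.8, 0) = 0, max(3.4, 0) = 3.4, max(29.05, 0) = 29.05
Node u (S = 114): continuation = 1/1.07·[0.5667·0.0000 + 0.4333·3.4000] = 1.3769; exercise value = 0.0000 ≤ continuation, so V_u = 1.3769
Node d (S = 85.5): continuation = 1/1.07·[0.5667·3.4000 + 0.4333·29.0500] = 13.5654; exercise value = 20.5000 > continuation, so V_d = 20.5000 (exercise)
Node 0 (S = 95): continuation = 1/1.07·[0.5667·1.3769 + 0.4333·20.5000] = 9.0314; exercise value = 11.0000 > continuation, so V_0 = 11.0000 (exercise)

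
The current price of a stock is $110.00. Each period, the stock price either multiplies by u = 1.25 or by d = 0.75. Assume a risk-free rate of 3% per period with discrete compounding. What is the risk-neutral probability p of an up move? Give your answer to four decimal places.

p = 0.5600

Risk-neutral probability p = (1 + 0.03 − 0.75)/(1.25 − 0.75) = 0.2800/0.5000 = 0.5600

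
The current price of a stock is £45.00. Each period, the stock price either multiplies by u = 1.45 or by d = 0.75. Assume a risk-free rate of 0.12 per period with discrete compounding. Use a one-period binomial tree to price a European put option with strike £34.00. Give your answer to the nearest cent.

Risk-neutral probability p = (1 + 0.12 − 0.75)/(1.45 − 0.75) = 0.3700/0.7000 = 0.5286
Terminal stock prices: S_u = 65.25, S_d = 33.75
Terminal payoffs (K − S): max(-31.25, 0) = 0, max(0.25, 0) = 0.25
Node 0 (S = 45): V_0 = 1/1.12·[0.5286·0.0000 + 0.4714·0.2500] = 0.1052

£0.11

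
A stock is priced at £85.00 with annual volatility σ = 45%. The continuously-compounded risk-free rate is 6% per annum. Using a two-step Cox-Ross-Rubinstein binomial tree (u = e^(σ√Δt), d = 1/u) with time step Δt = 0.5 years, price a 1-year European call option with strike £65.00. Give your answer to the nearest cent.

CRR parameters: u = e^(σ√Δt) = e^(0.45·√0.5) = 1.3746, d = 1/u = 0.7275
Per-period rate: rΔt = 0.06·0.5 = 0.03, so R = e^0.03 = 1.0305
Risk-neutral probability p = (e^0.03 − 0.7275)/(1.3746 − 0.7275) = 0.3030/0.6472 = 0.4682
Terminal stock prices: S_uu = 160.6, S_ud = 85, S_dd = 44.98
Terminal payoffs (S − K): max(95.62, 0) = 95.62, max(20, 0) = 20, max(-20.02, 0) = 0
Node u (S = 116.8): V_u = e^(−0.03)·[0.4682·95.6210 + 0.5318·20.0000] = 53.7662
Node d (S = 61.83): V_d = e^(−0.03)·[0.4682·20.0000 + 0.5318·0.0000] = 9.0867
Node 0 (S = 85): V_0 = e^(−0.03)·[0.4682·53.7662 + 0.5318·9.0867] = 29.1176

£29.12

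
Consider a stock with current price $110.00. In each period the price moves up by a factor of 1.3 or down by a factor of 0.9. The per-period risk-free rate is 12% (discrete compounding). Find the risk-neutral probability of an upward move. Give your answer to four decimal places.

Risk-neutral probability p = (1 + 0.12 − 0.9)/(1.3 − 0.9) = 0.2200/0.4000 = 0.5500

p = 0.5500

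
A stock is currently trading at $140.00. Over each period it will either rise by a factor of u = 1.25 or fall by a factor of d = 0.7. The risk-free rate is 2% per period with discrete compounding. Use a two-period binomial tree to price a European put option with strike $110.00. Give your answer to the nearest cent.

$6.96

Risk-neutral probability p = (1 + 0.02 − 0.7)/(1.25 − 0.7) = 0.3200/0.5500 = 0.5818
Terminal stock prices: S_uu = 218.8, S_ud = 122.5, S_dd = 68.6
Terminal payoffs (K − S): max(-108.8, 0) = 0, max(-12.5, 0) = 0, max(41.4, 0) = 41.4
Node u (S = 175): V_u = 1/1.02·[0.5818·0.0000 + 0.4182·0.0000] = 0.0000
Node d (S = 98): V_d = 1/1.02·[0.5818·0.0000 + 0.4182·41.4000] = 16.9733
Node 0 (S = 140): V_0 = 1/1.02·[0.5818·0.0000 + 0.4182·16.9733] = 6.9587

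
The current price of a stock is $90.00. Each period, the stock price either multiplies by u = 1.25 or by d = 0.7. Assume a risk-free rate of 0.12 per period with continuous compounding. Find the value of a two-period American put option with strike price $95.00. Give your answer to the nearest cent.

$8.53

Risk-neutral probability p = (e^0.12 − 0.7)/(1.25 − 0.7) = 0.4275/0.5500 = 0.7773
Terminal stock prices: S_uu = 140.6, S_ud = 78.75, S_dd = 44.1
Terminal payoffs (K − S): max(-45.62, 0) = 0, max(16.25, 0) = 16.25, max(50.9, 0) = 50.9
Node u (S = 112.5): continuation = e^(−0.12)·[0.7773·0.0000 + 0.2227·16.2500] = 3.2101; exercise value = 0.0000 ≤ continuation, so V_u = 3.2101
Node d (S = 63): continuation = e^(−0.12)·[0.7773·16.2500 + 0.2227·50.9000] = 21.2574; exercise value = 32.0000 > continuation, so V_d = 32.0000 (exercise)
Node 0 (S = 90): continuation = e^(−0.12)·[0.7773·3.2101 + 0.2227·32.0000] = 8.5345; exercise value = 5.0000 ≤ continuation, so V_0 = 8.5345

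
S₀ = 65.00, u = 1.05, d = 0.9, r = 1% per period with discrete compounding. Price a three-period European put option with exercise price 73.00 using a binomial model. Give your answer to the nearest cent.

Risk-neutral probability p = (1 + 0.01 − 0.9)/(1.05 − 0.9) = 0.1100/0.1500 = 0.7333
Terminal stock prices: S_uuu = 75.25, S_uud = 64.5, S_udd = 55.28, S_ddd = 47.39
Terminal payoffs (K − S): max(-2.246, 0) = 0, max(8.504, 0) = 8.504, max(17.72, 0) = 17.72, max(25.61, 0) = 25.61
Node uu (S = 71.66): V_uu = 1/1.01·[0.7333·0.0000 + 0.2667·8.5037] = 2.2452
Node ud (S = 61.43): V_ud = 1/1.01·[0.7333·8.5037 + 0.2667·17.7175] = 10.8522
Node dd (S = 52.65): V_dd = 1/1.01·[0.7333·17.7175 + 0.2667·25.6150] = 19.6272
Node u (S = 68.25): V_u = 1/1.01·[0.7333·2.2452 + 0.2667·10.8522] = 4.4955
Node d (S = 58.5): V_d = 1/1.01·[0.7333·10.8522 + 0.2667·19.6272] = 13.0616
Node 0 (S = 65): V_0 = 1/1.01·[0.7333·4.4955 + 0.2667·13.0616] = 6.7126

6.71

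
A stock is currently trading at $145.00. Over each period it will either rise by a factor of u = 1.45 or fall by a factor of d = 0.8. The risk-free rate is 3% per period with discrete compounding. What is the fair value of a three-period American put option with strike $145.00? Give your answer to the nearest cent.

Risk-neutral probability p = (1 + 0.03 − 0.8)/(1.45 − 0.8) = 0.2300/0.6500 = 0.3538
Terminal stock prices: S_uuu = 442.1, S_uud = 243.9, S_udd = 134.6, S_ddd = 74.24
Terminal payoffs (K − S): max(-297.1, 0) = 0, max(-98.89, 0) = 0, max(10.44, 0) = 10.44, max(70.76, 0) = 70.76
Node uu (S = 304.9): continuation = 1/1.03·[0.3538·0.0000 + 0.6462·0.0000] = 0.0000; exercise value = 0.0000 ≤ continuation, so V_uu = 0.0000
Node ud (S = 168.2): continuation = 1/1.03·[0.3538·0.0000 + 0.6462·10.4400] = 6.5494; exercise value = 0.0000 ≤ continuation, so V_ud = 6.5494
Node dd (S = 92.8): continuation = 1/1.03·[0.3538·10.4400 + 0.6462·70.7600] = 47.9767; exercise value = 52.2000 > continuation, so V_dd = 52.2000 (exercise)
Node u (S = 210.2): continuation = 1/1.03·[0.3538·0.0000 + 0.6462·6.5494] = 4.1086; exercise value = 0.0000 ≤ continuation, so V_u = 4.1086
Node d (S = 116): continuation = 1/1.03·[0.3538·6.5494 + 0.6462·52.2000] = 34.9968; exercise value = 29.0000 ≤ continuation, so V_d = 34.9968
Node 0 (S = 145): continuation = 1/1.03·[0.3538·4.1086 + 0.6462·34.9968] = 23.3662; exercise value = 0.0000 ≤ continuation, so V_0 = 23.3662

$23.37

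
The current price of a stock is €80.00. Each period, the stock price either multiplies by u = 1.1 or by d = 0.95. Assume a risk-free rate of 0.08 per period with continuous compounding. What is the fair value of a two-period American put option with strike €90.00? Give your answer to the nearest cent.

€10.00

Risk-neutral probability p = (e^0.08 − 0.95)/(1.1 − 0.95) = 0.1333/0.1500 = 0.8886
Terminal stock prices: S_uu = 96.8, S_ud = 83.6, S_dd = 72.2
Terminal payoffs (K − S): max(-6.8, 0) = 0, max(6.4, 0) = 6.4, max(17.8, 0) = 17.8
Node u (S = 88): continuation = e^(−0.08)·[0.8886·0.0000 + 0.1114·6.4000] = 0.6583; exercise value = 2.0000 > continuation, so V_u = 2.0000 (exercise)
Node d (S = 76): continuation = e^(−0.08)·[0.8886·6.4000 + 0.1114·17.8000] = 7.0805; exercise value = 14.0000 > continuation, so V_d = 14.0000 (exercise)
Node 0 (S = 80): continuation = e^(−0.08)·[0.8886·2.0000 + 0.1114·14.0000] = 3.0805; exercise value = 10.0000 > continuation, so V_0 = 10.0000 (exercise)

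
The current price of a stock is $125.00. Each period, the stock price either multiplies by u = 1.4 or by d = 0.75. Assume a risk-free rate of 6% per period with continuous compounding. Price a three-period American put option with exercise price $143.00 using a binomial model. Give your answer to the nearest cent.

Risk-neutral probability p = (e^0.06 − 0.75)/(1.4 − 0.75) = 0.3118/0.6500 = 0.4797
Terminal stock prices: S_uuu = 343, S_uud = 183.7, S_udd = 98.44, S_ddd = 52.73
Terminal payoffs (K − S): max(-200, 0) = 0, max(-40.75, 0) = 0, max(44.56, 0) = 44.56, max(90.27, 0) = 90.27
Node uu (S = 245): continuation = e^(−0.06)·[0.4797·0.0000 + 0.5203·0.0000] = 0.0000; exercise value = 0.0000 ≤ continuation, so V_uu = 0.0000
Node ud (S = 131.2): continuation = e^(−0.06)·[0.4797·0.0000 + 0.5203·44.5625] = 21.8336; exercise value = 11.7500 ≤ continuation, so V_ud = 21.8336
Node dd (S = 70.31): continuation = e^(−0.06)·[0.4797·44.5625 + 0.5203·90.2656] = 64.3598; exercise value = 72.6875 > continuation, so V_dd = 72.6875 (exercise)
Node u (S = 175): continuation = e^(−0.06)·[0.4797·0.0000 + 0.5203·21.8336] = 10.6975; exercise value = 0.0000 ≤ continuation, so V_u = 10.6975
Node d (S = 93.75): continuation = e^(−0.06)·[0.4797·21.8336 + 0.5203·72.6875] = 45.4782; exercise value = 49.2500 > continuation, so V_d = 49.2500 (exercise)
Node 0 (S = 125): continuation = e^(−0.06)·[0.4797·10.6975 + 0.5203·49.2500] = 28.9635; exercise value = 18.0000 ≤ continuation, so V_0 = 28.9635

$28.96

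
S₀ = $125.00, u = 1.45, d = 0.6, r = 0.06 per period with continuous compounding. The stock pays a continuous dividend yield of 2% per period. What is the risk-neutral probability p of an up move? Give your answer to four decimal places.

Per-period risk-free factor R = e^0.06 = 1.0618; dividend-adjusted growth = e^(0.06−0.02) = 1.0408.
Risk-neutral probability p = (1.0408 − 0.6)/(1.45 − 0.6) = 0.4408/0.8500 = 0.5186

p = 0.5186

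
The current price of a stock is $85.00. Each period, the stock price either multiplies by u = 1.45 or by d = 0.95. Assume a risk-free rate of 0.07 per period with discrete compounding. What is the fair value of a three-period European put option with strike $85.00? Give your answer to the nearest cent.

$4.34

Risk-neutral probability p = (1 + 0.07 − 0.95)/(1.45 − 0.95) = 0.1200/0.5000 = 0.2400
Terminal stock prices: S_uuu = 259.1, S_uud = 169.8, S_udd = 111.2, S_ddd = 72.88
Terminal payoffs (K − S): max(-174.1, 0) = 0, max(-84.78, 0) = 0, max(-26.23, 0) = 0, max(12.12, 0) = 12.12
Node uu (S = 178.7): V_uu = 1/1.07·[0.2400·0.0000 + 0.7600·0.0000] = 0.0000
Node ud (S = 117.1): V_ud = 1/1.07·[0.2400·0.0000 + 0.7600·0.0000] = 0.0000
Node dd (S = 76.71): V_dd = 1/1.07·[0.2400·0.0000 + 0.7600·12.1231] = 8.6108
Node u (S = 123.2): V_u = 1/1.07·[0.2400·0.0000 + 0.7600·0.0000] = 0.0000
Node d (S = 80.75): V_d = 1/1.07·[0.2400·0.0000 + 0.7600·8.6108] = 6.1161
Node 0 (S = 85): V_0 = 1/1.07·[0.2400·0.0000 + 0.7600·6.1161] = 4.3441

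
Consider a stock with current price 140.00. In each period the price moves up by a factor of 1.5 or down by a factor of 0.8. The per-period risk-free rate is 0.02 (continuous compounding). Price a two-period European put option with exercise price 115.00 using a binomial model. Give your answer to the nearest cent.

Risk-neutral probability p = (e^0.02 − 0.8)/(1.5 − 0.8) = 0.2202/0.7000 = 0.3146
Terminal stock prices: S_uu = 315, S_ud = 168, S_dd = 89.6
Terminal payoffs (K − S): max(-200, 0) = 0, max(-53, 0) = 0, max(25.4, 0) = 25.4
Node u (S = 210): V_u = e^(−0.02)·[0.3146·0.0000 + 0.6854·0.0000] = 0.0000
Node d (S = 112): V_d = e^(−0.02)·[0.3146·0.0000 + 0.6854·25.4000] = 17.0651
Node 0 (S = 140): V_0 = e^(−0.02)·[0.3146·0.0000 + 0.6854·17.0651] = 11.4653

11.47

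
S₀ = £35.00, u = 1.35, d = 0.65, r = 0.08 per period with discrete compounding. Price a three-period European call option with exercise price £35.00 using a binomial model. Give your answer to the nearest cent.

Risk-neutral probability p = (1 + 0.08 − 0.65)/(1.35 − 0.65) = 0.4300/0.7000 = 0.6143
Terminal stock prices: S_uuu = 86.11, S_uud = 41.46, S_udd = 19.96, S_ddd = 9.612
Terminal payoffs (S − K): max(51.11, 0) = 51.11, max(6.462, 0) = 6.462, max(-15.04, 0) = 0, max(-25.39, 0) = 0
Node uu (S = 63.79): V_uu = 1/1.08·[0.6143·51.1131 + 0.3857·6.4619] = 31.3801
Node ud (S = 30.71): V_ud = 1/1.08·[0.6143·6.4619 + 0.3857·0.0000] = 3.6754
Node dd (S = 14.79): V_dd = 1/1.08·[0.6143·0.0000 + 0.3857·0.0000] = 0.0000
Node u (S = 47.25): V_u = 1/1.08·[0.6143·31.3801 + 0.3857·3.6754] = 19.1611
Node d (S = 22.75): V_d = 1/1.08·[0.6143·3.6754 + 0.3857·0.0000] = 2.0905
Node 0 (S = 35): V_0 = 1/1.08·[0.6143·19.1611 + 0.3857·2.0905] = 11.6451

£11.65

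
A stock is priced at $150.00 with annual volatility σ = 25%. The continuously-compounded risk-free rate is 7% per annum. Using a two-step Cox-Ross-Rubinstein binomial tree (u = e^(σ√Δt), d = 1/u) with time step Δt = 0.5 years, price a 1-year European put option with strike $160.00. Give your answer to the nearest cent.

CRR parameters: u = e^(σ√Δt) = e^(0.25·√0.5) = 1.1934, d = 1/u = 0.8380
Per-period rate: rΔt = 0.07·0.5 = 0.035, so R = e^0.035 = 1.0356
Risk-neutral probability p = (e^0.035 − 0.8380)/(1.1934 − 0.8380) = 0.1977/0.3554 = 0.5561
Terminal stock prices: S_uu = 213.6, S_ud = 150, S_dd = 105.3
Terminal payoffs (K − S): max(-53.62, 0) = 0, max(10, 0) = 10, max(54.67, 0) = 54.67
Node u (S = 179): V_u = e^(−0.035)·[0.5561·0.0000 + 0.4439·10.0000] = 4.2859
Node d (S = 125.7): V_d = e^(−0.035)·[0.5561·10.0000 + 0.4439·54.6717] = 28.8018
Node 0 (S = 150): V_0 = e^(−0.035)·[0.5561·4.2859 + 0.4439·28.8018] = 14.6457

$14.65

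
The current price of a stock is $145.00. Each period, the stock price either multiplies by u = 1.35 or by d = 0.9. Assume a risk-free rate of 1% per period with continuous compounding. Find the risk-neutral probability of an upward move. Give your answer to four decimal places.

p = 0.2446

Risk-neutral probability p = (e^0.01 − 0.9)/(1.35 − 0.9) = 0.1101/0.4500 = 0.2446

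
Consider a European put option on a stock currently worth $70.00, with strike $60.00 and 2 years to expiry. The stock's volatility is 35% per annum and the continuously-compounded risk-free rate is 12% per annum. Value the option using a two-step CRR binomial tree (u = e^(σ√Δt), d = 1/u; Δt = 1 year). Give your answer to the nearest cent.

$3.31

CRR parameters: u = e^(σ√Δt) = e^(0.35·√1) = 1.4191, d = 1/u = 0.7047
Per-period rate: rΔt = 0.12·1 = 0.12, so R = e^0.12 = 1.1275
Risk-neutral probability p = (e^0.12 − 0.7047)/(1.4191 − 0.7047) = 0.4228/0.7144 = 0.5919
Terminal stock prices: S_uu = 141, S_ud = 70, S_dd = 34.76
Terminal payoffs (K − S): max(-80.96, 0) = 0, max(-10, 0) = 0, max(25.24, 0) = 25.24
Node u (S = 99.33): V_u = e^(−0.12)·[0.5919·0.0000 + 0.4081·0.0000] = 0.0000
Node d (S = 49.33): V_d = e^(−0.12)·[0.5919·0.0000 + 0.4081·25.2390] = 9.1363
Node 0 (S = 70): V_0 = e^(−0.12)·[0.5919·0.0000 + 0.4081·9.1363] = 3.3073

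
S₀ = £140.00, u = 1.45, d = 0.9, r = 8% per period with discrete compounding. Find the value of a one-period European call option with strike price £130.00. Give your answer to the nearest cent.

Risk-neutral probability p = (1 + 0.08 − 0.9)/(1.45 − 0.9) = 0.1800/0.5500 = 0.3273
Terminal stock prices: S_u = 203, S_d = 126
Terminal payoffs (S − K): max(73, 0) = 73, max(-4, 0) = 0
Node 0 (S = 140): V_0 = 1/1.08·[0.3273·73.0000 + 0.6727·0.0000] = 22.1212

£22.12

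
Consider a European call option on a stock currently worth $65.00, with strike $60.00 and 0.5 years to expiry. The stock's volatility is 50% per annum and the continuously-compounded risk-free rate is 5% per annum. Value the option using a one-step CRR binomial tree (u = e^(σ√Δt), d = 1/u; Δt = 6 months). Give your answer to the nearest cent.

$14.22

CRR parameters: u = e^(σ√Δt) = e^(0.5·√0.5) = 1.4241, d = 1/u = 0.7022
Per-period rate: rΔt = 0.05·0.5 = 0.025, so R = e^0.025 = 1.0253
Risk-neutral probability p = (e^0.025 − 0.7022)/(1.4241 − 0.7022) = 0.3231/0.7219 = 0.4476
Terminal stock prices: S_u = 92.57, S_d = 45.64
Terminal payoffs (S − K): max(32.57, 0) = 32.57, max(-14.36, 0) = 0
Node 0 (S = 65): V_0 = e^(−0.025)·[0.4476·32.5677 + 0.5524·0.0000] = 14.2170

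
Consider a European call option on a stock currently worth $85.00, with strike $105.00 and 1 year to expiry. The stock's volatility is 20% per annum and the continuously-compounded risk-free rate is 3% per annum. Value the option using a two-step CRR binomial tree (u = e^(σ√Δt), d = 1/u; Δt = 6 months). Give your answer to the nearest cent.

CRR parameters: u = e^(σ√Δt) = e^(0.2·√0.5) = 1.1519, d = 1/u = 0.8681
Per-period rate: rΔt = 0.03·0.5 = 0.015, so R = e^0.015 = 1.0151
Risk-neutral probability p = (e^0.015 − 0.8681)/(1.1519 − 0.8681) = 0.1470/0.2838 = 0.5180
Terminal stock prices: S_uu = 112.8, S_ud = 85, S_dd = 64.06
Terminal payoffs (S − K): max(7.786, 0) = 7.786, max(-20, 0) = 0, max(-40.94, 0) = 0
Node u (S = 97.91): V_u = e^(−0.015)·[0.5180·7.7862 + 0.4820·0.0000] = 3.9729
Node d (S = 73.79): V_d = e^(−0.015)·[0.5180·0.0000 + 0.4820·0.0000] = 0.0000
Node 0 (S = 85): V_0 = e^(−0.015)·[0.5180·3.9729 + 0.4820·0.0000] = 2.0272

$2.03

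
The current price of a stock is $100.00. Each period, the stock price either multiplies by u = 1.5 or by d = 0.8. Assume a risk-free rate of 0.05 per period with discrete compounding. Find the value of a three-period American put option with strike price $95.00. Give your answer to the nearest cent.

$11.62

Risk-neutral probability p = (1 + 0.05 − 0.8)/(1.5 − 0.8) = 0.2500/0.7000 = 0.3571
Terminal stock prices: S_uuu = 337.5, S_uud = 180, S_udd = 96, S_ddd = 51.2
Terminal payoffs (K − S): max(-242.5, 0) = 0, max(-85, 0) = 0, max(-1, 0) = 0, max(43.8, 0) = 43.8
Node uu (S = 225): continuation = 1/1.05·[0.3571·0.0000 + 0.6429·0.0000] = 0.0000; exercise value = 0.0000 ≤ continuation, so V_uu = 0.0000
Node ud (S = 120): continuation = 1/1.05·[0.3571·0.0000 + 0.6429·0.0000] = 0.0000; exercise value = 0.0000 ≤ continuation, so V_ud = 0.0000
Node dd (S = 64): continuation = 1/1.05·[0.3571·0.0000 + 0.6429·43.8000] = 26.8163; exercise value = 31.0000 > continuation, so V_dd = 31.0000 (exercise)
Node u (S = 150): continuation = 1/1.05·[0.3571·0.0000 + 0.6429·0.0000] = 0.0000; exercise value = 0.0000 ≤ continuation, so V_u = 0.0000
Node d (S = 80): continuation = 1/1.05·[0.3571·0.0000 + 0.6429·31.0000] = 18.9796; exercise value = 15.0000 ≤ continuation, so V_d = 18.9796
Node 0 (S = 100): continuation = 1/1.05·[0.3571·0.0000 + 0.6429·18.9796] = 11.6202; exercise value = 0.0000 ≤ continuation, so V_0 = 11.6202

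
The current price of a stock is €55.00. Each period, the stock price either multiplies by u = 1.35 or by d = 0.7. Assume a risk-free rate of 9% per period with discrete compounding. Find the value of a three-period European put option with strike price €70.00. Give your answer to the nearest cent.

Risk-neutral probability p = (1 + 0.09 − 0.7)/(1.35 − 0.7) = 0.3900/0.6500 = 0.6000
Terminal stock prices: S_uuu = 135.3, S_uud = 70.17, S_udd = 36.38, S_ddd = 18.86
Terminal payoffs (K − S): max(-65.32, 0) = 0, max(-0.1663, 0) = 0, max(33.62, 0) = 33.62, max(51.14, 0) = 51.14
Node uu (S = 100.2): V_uu = 1/1.09·[0.6000·0.0000 + 0.4000·0.0000] = 0.0000
Node ud (S = 51.97): V_ud = 1/1.09·[0.6000·0.0000 + 0.4000·33.6175] = 12.3367
Node dd (S = 26.95): V_dd = 1/1.09·[0.6000·33.6175 + 0.4000·51.1350] = 37.2702
Node u (S = 74.25): V_u = 1/1.09·[0.6000·0.0000 + 0.4000·12.3367] = 4.5272
Node d (S = 38.5): V_d = 1/1.09·[0.6000·12.3367 + 0.4000·37.2702] = 20.4680
Node 0 (S = 55): V_0 = 1/1.09·[0.6000·4.5272 + 0.4000·20.4680] = 10.0032

€10.00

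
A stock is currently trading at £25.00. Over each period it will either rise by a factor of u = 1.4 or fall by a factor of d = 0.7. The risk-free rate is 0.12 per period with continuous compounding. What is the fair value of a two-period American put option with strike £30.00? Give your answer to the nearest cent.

Risk-neutral probability p = (e^0.12 − 0.7)/(1.4 − 0.7) = 0.4275/0.7000 = 0.6107
Terminal stock prices: S_uu = 49, S_ud = 24.5, S_dd = 12.25
Terminal payoffs (K − S): max(-19, 0) = 0, max(5.5, 0) = 5.5, max(17.75, 0) = 17.75
Node u (S = 35): continuation = e^(−0.12)·[0.6107·0.0000 + 0.3893·5.5000] = 1.8990; exercise value = 0.0000 ≤ continuation, so V_u = 1.8990
Node d (S = 17.5): continuation = e^(−0.12)·[0.6107·5.5000 + 0.3893·17.7500] = 9.1076; exercise value = 12.5000 > continuation, so V_d = 12.5000 (exercise)
Node 0 (S = 25): continuation = e^(−0.12)·[0.6107·1.8990 + 0.3893·12.5000] = 5.3445; exercise value = 5.0000 ≤ continuation, so V_0 = 5.3445

£5.34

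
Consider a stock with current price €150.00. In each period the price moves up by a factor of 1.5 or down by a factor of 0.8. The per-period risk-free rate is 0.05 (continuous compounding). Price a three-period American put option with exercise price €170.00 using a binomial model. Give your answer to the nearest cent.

€34.12

Risk-neutral probability p = (e^0.05 − 0.8)/(1.5 − 0.8) = 0.2513/0.7000 = 0.3590
Terminal stock prices: S_uuu = 506.2, S_uud = 270, S_udd = 144, S_ddd = 76.8
Terminal payoffs (K − S): max(-336.2, 0) = 0, max(-100, 0) = 0, max(26, 0) = 26, max(93.2, 0) = 93.2
Node uu (S = 337.5): continuation = e^(−0.05)·[0.3590·0.0000 + 0.6410·0.0000] = 0.0000; exercise value = 0.0000 ≤ continuation, so V_uu = 0.0000
Node ud (S = 180): continuation = e^(−0.05)·[0.3590·0.0000 + 0.6410·26.0000] = 15.8542; exercise value = 0.0000 ≤ continuation, so V_ud = 15.8542
Node dd (S = 96): continuation = e^(−0.05)·[0.3590·26.0000 + 0.6410·93.2000] = 65.7090; exercise value = 74.0000 > continuation, so V_dd = 74.0000 (exercise)
Node u (S = 225): continuation = e^(−0.05)·[0.3590·0.0000 + 0.6410·15.8542] = 9.6675; exercise value = 0.0000 ≤ continuation, so V_u = 9.6675
Node d (S = 120): continuation = e^(−0.05)·[0.3590·15.8542 + 0.6410·74.0000] = 50.5370; exercise value = 50.0000 ≤ continuation, so V_d = 50.5370
Node 0 (S = 150): continuation = e^(−0.05)·[0.3590·9.6675 + 0.6410·50.5370] = 34.1173; exercise value = 20.0000 ≤ continuation, so V_0 = 34.1173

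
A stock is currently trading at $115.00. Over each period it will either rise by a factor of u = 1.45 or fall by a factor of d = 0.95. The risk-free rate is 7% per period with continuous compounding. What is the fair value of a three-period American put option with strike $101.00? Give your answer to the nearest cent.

Risk-neutral probability p = (e^0.07 − 0.95)/(1.45 − 0.95) = 0.1225/0.5000 = 0.2450
Terminal stock prices: S_uuu = 350.6, S_uud = 229.7, S_udd = 150.5, S_ddd = 98.6
Terminal payoffs (K − S): max(-249.6, 0) = 0, max(-128.7, 0) = 0, max(-49.49, 0) = 0, max(2.402, 0) = 2.402
Node uu (S = 241.8): continuation = e^(−0.07)·[0.2450·0.0000 + 0.7550·0.0000] = 0.0000; exercise value = 0.0000 ≤ continuation, so V_uu = 0.0000
Node ud (S = 158.4): continuation = e^(−0.07)·[0.2450·0.0000 + 0.7550·0.0000] = 0.0000; exercise value = 0.0000 ≤ continuation, so V_ud = 0.0000
Node dd (S = 103.8): continuation = e^(−0.07)·[0.2450·0.0000 + 0.7550·2.4019] = 1.6908; exercise value = 0.0000 ≤ continuation, so V_dd = 1.6908
Node u (S = 166.8): continuation = e^(−0.07)·[0.2450·0.0000 + 0.7550·0.0000] = 0.0000; exercise value = 0.0000 ≤ continuation, so V_u = 0.0000
Node d (S = 109.2): continuation = e^(−0.07)·[0.2450·0.0000 + 0.7550·1.6908] = 1.1902; exercise value = 0.0000 ≤ continuation, so V_d = 1.1902
Node 0 (S = 115): continuation = e^(−0.07)·[0.2450·0.0000 + 0.7550·1.1902] = 0.8378; exercise value = 0.0000 ≤ continuation, so V_0 = 0.8378

$0.84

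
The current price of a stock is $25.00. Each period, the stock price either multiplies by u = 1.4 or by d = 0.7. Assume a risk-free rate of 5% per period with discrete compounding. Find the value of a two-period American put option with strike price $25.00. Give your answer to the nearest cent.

Risk-neutral probability p = (1 + 0.05 − 0.7)/(1.4 − 0.7) = 0.3500/0.7000 = 0.5000
Terminal stock prices: S_uu = 49, S_ud = 24.5, S_dd = 12.25
Terminal payoffs (K − S): max(-24, 0) = 0, max(0.5, 0) = 0.5, max(12.75, 0) = 12.75
Node u (S = 35): continuation = 1/1.05·[0.5000·0.0000 + 0.5000·0.5000] = 0.2381; exercise value = 0.0000 ≤ continuation, so V_u = 0.2381
Node d (S = 17.5): continuation = 1/1.05·[0.5000·0.5000 + 0.5000·12.7500] = 6.3095; exercise value = 7.5000 > continuation, so V_d = 7.5000 (exercise)
Node 0 (S = 25): continuation = 1/1.05·[0.5000·0.2381 + 0.5000·7.5000] = 3.6848; exercise value = 0.0000 ≤ continuation, so V_0 = 3.6848

$3.68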